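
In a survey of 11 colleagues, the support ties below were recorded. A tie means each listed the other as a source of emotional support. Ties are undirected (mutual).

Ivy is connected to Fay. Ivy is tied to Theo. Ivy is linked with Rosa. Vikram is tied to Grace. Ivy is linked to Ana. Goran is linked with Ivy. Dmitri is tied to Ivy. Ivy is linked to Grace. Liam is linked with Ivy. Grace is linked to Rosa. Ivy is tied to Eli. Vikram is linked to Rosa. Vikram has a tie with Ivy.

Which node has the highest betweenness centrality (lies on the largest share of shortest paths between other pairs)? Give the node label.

Unnormalized betweenness of each node: Ana:0, Dmitri:0, Eli:0, Fay:0, Goran:0, Grace:0, Ivy:42, Liam:0, Rosa:0, Theo:0, Vikram:0.
Ivy has the largest value, 42, making it the main broker — the node through which the most shortest paths run.

Ivy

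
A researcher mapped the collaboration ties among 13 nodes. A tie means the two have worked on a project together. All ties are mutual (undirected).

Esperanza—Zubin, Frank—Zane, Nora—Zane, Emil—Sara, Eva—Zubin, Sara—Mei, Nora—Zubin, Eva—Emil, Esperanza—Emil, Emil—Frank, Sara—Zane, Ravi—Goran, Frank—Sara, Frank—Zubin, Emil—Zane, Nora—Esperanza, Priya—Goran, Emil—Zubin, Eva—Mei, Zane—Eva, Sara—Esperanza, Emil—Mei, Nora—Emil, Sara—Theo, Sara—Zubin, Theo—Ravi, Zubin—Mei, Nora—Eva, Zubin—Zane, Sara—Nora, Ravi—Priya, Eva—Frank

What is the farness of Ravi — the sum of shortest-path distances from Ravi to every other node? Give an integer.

30

Distances from Ravi: Emil:3, Esperanza:3, Eva:4, Frank:3, Goran:1, Mei:3, Nora:3, Priya:1, Sara:2, Theo:1, Zane:3, Zubin:3.
Sum = 3 + 3 + 4 + 3 + 1 + 3 + 3 + 1 + 2 + 1 + 3 + 3 = 30.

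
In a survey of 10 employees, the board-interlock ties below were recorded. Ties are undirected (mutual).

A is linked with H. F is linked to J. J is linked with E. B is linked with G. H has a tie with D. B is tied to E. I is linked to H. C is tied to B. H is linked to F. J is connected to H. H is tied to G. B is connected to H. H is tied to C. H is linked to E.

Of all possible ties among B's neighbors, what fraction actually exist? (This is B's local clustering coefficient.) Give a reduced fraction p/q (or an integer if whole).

1/2

B's neighbors: C, E, G, and H (k = 4).
Possible neighbor pairs: C(4,2) = 6. Edges among them: C–H, E–H, G–H → e = 3.
Clustering(B) = 3/6 = 1/2.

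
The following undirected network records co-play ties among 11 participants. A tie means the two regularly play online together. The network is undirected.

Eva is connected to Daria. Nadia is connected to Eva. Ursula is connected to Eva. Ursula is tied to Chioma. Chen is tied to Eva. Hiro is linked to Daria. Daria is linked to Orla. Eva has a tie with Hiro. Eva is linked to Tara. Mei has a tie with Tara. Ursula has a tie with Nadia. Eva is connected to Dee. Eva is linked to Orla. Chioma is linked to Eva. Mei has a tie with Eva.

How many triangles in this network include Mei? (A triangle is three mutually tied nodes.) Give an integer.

Mei's neighbors: Eva and Tara.
Neighbor pairs that are themselves tied: Mei–Eva–Tara. Each forms one triangle with Mei, for 1 in total.

1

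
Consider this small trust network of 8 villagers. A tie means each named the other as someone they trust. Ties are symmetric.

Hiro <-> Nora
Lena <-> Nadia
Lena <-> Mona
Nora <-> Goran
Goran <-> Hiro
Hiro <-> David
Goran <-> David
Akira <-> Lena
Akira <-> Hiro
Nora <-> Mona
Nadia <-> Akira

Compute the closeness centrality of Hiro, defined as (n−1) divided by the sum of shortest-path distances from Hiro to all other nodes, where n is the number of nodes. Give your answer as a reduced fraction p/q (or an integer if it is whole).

Distances from Hiro: Akira:1, David:1, Goran:1, Lena:2, Mona:2, Nadia:2, Nora:1. Sum = 10.
n = 8, so closeness = 7/10.

7/10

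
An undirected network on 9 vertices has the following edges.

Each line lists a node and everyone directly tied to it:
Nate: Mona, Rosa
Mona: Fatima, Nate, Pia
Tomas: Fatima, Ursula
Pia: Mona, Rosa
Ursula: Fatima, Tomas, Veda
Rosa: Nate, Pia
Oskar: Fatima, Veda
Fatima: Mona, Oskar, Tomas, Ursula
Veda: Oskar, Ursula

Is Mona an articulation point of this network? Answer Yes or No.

Removing Mona leaves {Nate, Pia, and Rosa} with no path to {Fatima, Oskar, Tomas, Ursula, and Veda}, so the network splits into 2 components. Mona is a cut vertex.

Yes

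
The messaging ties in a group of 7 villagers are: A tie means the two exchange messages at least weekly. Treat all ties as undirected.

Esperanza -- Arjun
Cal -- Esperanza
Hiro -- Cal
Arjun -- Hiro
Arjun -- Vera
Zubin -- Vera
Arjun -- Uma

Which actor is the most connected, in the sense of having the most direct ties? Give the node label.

Degrees — Arjun:4, Cal:2, Esperanza:2, Hiro:2, Uma:1, Vera:2, Zubin:1.
The maximum is 4, attained only by Arjun.

Arjun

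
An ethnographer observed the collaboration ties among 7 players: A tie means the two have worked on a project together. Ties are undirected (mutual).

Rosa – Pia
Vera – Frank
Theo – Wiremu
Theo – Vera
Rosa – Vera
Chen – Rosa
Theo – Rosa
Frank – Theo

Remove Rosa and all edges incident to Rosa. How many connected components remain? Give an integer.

Without Rosa, the remaining ties split the others into: {Frank, Theo, Vera, Wiremu}; {Chen}; {Pia}.
That's 3 separate components.

3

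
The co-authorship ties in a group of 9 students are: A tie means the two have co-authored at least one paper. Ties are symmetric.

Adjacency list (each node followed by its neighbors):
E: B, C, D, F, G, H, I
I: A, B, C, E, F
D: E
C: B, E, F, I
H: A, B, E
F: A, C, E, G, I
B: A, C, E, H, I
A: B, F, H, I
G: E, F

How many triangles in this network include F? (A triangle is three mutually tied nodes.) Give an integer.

5

F's neighbors: A, C, E, G, and I.
Neighbor pairs that are themselves tied: F–A–I; F–C–E; F–C–I; F–E–G; F–E–I. Each forms one triangle with F, for 5 in total.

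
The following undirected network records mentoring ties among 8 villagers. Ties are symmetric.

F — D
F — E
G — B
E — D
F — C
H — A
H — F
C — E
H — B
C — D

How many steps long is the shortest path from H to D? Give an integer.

2

One shortest route is H – F – D, which uses 2 edges, and H and D are not directly tied, so nothing shorter exists. So d(H,D) = 2.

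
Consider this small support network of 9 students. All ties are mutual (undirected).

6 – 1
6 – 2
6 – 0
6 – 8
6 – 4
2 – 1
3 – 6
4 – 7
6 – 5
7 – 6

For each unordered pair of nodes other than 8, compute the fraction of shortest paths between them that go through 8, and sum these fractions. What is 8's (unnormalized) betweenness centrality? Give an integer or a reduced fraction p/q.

0

No shortest path between any pair of other nodes passes through 8.
Summing the contributions gives betweenness(8) = 0.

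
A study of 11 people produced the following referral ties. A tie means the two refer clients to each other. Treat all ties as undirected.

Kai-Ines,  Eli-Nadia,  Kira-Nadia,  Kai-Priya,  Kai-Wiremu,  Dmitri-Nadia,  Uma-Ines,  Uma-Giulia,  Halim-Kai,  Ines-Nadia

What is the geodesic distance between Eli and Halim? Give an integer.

One shortest route is Eli – Nadia – Ines – Kai – Halim, which uses 4 edges, and at distance 3 from Eli we only reach {Kai, Uma}, which does not include Halim. So d(Eli,Halim) = 4.

4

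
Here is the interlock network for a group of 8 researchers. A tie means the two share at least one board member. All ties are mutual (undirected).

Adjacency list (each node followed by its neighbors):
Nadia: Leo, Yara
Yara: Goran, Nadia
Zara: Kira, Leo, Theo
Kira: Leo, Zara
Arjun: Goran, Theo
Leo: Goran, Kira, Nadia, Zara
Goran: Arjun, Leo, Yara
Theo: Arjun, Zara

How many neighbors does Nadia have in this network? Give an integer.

Nadia is directly tied to Leo and Yara. That is 2 neighbors, so the degree of Nadia is 2.

2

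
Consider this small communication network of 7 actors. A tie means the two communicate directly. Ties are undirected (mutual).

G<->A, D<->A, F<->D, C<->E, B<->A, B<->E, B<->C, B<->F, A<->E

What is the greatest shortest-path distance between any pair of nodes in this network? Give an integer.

3

Eccentricity of each node (its greatest distance to any other): A:2, B:2, C:3, D:3, E:2, F:3, G:3.
The maximum eccentricity is 3, realized for instance by the pair G–F via G – A – B – F. So the diameter is 3.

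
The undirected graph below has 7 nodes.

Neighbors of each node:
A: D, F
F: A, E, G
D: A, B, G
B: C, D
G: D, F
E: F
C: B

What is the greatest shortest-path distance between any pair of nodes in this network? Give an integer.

5

Eccentricity of each node (its greatest distance to any other): A:3, B:4, C:5, D:3, E:5, F:4, G:3.
The maximum eccentricity is 5, realized for instance by the pair E–C via E – F – A – D – B – C. So the diameter is 5.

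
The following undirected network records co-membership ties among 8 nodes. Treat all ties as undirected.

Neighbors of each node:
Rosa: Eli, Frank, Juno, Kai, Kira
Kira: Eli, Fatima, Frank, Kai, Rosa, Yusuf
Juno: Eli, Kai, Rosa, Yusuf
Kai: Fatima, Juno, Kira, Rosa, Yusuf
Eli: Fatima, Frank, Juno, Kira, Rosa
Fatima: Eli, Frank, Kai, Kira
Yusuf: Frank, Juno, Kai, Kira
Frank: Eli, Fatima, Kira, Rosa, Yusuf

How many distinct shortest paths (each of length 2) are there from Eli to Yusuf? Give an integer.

The shortest distance is 2. The length-2 paths are: Eli–Frank–Yusuf; Eli–Juno–Yusuf; Eli–Kira–Yusuf.
That gives 3 distinct shortest paths.

3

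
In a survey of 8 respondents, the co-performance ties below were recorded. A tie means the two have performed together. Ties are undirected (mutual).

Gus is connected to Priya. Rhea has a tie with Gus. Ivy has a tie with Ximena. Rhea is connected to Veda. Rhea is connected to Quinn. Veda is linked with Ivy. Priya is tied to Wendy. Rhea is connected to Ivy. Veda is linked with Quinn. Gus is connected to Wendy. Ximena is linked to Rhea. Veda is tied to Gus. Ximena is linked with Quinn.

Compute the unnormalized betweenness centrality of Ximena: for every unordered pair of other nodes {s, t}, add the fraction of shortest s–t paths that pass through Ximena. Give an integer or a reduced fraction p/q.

Pairs whose geodesics pass through Ximena — Ivy–Quinn: 1/3.
All other pairs contribute 0.
Summing the contributions gives betweenness(Ximena) = 1/3.

1/3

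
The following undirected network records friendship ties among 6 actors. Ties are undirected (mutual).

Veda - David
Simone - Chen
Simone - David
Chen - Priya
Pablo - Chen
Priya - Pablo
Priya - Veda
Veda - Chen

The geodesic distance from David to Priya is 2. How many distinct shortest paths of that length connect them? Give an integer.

1

The shortest distance is 2, and the only length-2 path is David–Veda–Priya. So there is exactly 1 shortest path.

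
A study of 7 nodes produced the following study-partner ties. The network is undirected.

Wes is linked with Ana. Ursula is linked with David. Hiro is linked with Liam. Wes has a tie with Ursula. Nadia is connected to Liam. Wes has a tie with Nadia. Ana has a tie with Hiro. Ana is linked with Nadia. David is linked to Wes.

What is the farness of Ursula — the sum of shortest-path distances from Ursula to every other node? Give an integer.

Distances from Ursula: Ana:2, David:1, Hiro:3, Liam:3, Nadia:2, Wes:1.
Sum = 2 + 1 + 3 + 3 + 2 + 1 = 12.

12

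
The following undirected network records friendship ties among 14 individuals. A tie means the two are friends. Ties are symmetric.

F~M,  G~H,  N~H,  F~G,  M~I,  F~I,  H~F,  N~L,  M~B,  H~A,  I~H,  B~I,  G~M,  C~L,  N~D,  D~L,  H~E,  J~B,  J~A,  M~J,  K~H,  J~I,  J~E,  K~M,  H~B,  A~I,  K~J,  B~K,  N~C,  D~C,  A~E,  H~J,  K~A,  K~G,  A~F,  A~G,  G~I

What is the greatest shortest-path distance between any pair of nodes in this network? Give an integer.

4

Eccentricity of each node (its greatest distance to any other): A:3, B:3, C:4, D:4, E:3, F:3, G:3, H:2, I:3, J:3, K:3, L:4, M:4, N:3.
The maximum eccentricity is 4, realized for instance by the pair D–M via D – N – H – J – M. So the diameter is 4.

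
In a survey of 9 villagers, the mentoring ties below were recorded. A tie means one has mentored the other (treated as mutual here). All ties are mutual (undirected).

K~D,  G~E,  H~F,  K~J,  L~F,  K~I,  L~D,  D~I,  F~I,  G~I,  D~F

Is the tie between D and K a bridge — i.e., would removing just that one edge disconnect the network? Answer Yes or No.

No

Even without that edge, D still reaches K via D – I – K, so the network stays connected. Not a bridge.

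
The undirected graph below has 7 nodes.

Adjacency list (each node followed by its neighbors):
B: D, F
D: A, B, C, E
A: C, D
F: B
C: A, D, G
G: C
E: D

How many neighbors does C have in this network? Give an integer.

3

C is directly tied to A, D, and G. That is 3 neighbors, so the degree of C is 3.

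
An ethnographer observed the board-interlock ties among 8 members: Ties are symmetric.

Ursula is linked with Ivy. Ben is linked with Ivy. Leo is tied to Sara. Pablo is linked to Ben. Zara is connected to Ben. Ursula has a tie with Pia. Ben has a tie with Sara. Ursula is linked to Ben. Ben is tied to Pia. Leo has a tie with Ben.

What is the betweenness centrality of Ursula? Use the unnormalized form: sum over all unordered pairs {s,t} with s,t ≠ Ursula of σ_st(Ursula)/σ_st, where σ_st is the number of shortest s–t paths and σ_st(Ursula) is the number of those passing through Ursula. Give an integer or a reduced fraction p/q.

Pairs whose geodesics pass through Ursula — Pia–Ivy: 1/2.
All other pairs contribute 0.
Summing the contributions gives betweenness(Ursula) = 1/2.

1/2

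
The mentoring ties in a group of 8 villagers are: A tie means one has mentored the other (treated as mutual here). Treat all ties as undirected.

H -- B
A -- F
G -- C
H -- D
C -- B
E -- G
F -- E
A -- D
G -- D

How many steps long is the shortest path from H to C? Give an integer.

2

One shortest route is H – B – C, which uses 2 edges, and H and C are not directly tied, so nothing shorter exists. So d(H,C) = 2.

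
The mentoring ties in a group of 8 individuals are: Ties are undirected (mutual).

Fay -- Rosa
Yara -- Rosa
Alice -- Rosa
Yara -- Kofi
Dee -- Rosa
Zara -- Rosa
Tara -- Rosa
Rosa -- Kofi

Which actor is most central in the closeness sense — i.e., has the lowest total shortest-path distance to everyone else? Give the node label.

Farness (sum of distances to all others) for each node — Alice:13, Dee:13, Fay:13, Kofi:12, Rosa:7, Tara:13, Yara:12, Zara:13.
The smallest farness is 7, for Rosa, so Rosa has the highest closeness.

Rosa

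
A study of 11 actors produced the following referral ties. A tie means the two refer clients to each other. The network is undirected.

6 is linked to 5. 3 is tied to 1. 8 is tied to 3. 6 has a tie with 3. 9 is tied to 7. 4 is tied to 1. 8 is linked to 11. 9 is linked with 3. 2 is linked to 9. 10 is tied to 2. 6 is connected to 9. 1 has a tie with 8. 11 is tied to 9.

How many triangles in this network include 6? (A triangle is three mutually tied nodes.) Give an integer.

6's neighbors: 3, 5, and 9.
Neighbor pairs that are themselves tied: 6–3–9. Each forms one triangle with 6, for 1 in total.

1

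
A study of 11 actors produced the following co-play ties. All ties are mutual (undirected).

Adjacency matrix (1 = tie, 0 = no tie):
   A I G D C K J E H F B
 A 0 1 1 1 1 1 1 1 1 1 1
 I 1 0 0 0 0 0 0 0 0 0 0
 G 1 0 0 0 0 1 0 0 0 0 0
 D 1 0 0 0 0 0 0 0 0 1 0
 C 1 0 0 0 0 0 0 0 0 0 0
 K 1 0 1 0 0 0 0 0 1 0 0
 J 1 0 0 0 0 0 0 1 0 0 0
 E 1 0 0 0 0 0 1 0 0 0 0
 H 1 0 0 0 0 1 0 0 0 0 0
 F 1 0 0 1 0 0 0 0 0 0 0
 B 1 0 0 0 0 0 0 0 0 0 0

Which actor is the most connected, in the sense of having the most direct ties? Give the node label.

A

Degrees — A:10, B:1, C:1, D:2, E:2, F:2, G:2, H:2, I:1, J:2, K:3.
The maximum is 10, attained only by A.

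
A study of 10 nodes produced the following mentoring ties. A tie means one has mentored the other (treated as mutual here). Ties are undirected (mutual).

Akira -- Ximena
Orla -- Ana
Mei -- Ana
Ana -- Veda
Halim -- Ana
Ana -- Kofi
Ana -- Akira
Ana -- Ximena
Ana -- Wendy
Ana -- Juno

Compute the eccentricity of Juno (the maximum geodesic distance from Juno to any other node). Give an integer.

2

Distances from Juno: Akira:2, Ana:1, Halim:2, Kofi:2, Mei:2, Orla:2, Veda:2, Wendy:2, Ximena:2.
The largest is 2 (to Akira, Mei, Ximena, Orla, Halim, Veda, Wendy, and Kofi), so the eccentricity of Juno is 2.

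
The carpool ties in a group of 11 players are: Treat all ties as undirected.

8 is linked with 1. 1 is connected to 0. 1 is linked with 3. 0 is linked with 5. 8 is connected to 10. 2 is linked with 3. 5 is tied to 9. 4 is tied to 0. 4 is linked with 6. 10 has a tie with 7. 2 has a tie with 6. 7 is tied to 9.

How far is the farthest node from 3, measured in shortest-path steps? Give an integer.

4

Distances from 3: 0:2, 1:1, 2:1, 4:3, 5:3, 6:2, 7:4, 8:2, 9:4, 10:3.
The largest is 4 (to 7 and 9), so the eccentricity of 3 is 4.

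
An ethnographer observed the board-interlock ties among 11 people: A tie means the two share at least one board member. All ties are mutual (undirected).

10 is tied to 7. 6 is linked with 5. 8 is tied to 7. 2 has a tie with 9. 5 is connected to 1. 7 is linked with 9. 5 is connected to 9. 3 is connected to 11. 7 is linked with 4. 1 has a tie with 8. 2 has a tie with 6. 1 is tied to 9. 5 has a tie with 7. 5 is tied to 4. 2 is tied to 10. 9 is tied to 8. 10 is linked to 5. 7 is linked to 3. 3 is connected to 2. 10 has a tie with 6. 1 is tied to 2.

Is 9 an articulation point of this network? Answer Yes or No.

Even without 9, every remaining node can still reach every other (the residual graph is connected), so 9 is not a cut vertex.

No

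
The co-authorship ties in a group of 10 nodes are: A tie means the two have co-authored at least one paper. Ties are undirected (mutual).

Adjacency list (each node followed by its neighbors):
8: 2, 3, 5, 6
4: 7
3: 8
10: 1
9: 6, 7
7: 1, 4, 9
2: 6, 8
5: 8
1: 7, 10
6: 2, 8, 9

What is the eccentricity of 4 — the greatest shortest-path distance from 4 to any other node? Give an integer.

Distances from 4: 1:2, 2:4, 3:5, 5:5, 6:3, 7:1, 8:4, 9:2, 10:3.
The largest is 5 (to 5 and 3), so the eccentricity of 4 is 5.

5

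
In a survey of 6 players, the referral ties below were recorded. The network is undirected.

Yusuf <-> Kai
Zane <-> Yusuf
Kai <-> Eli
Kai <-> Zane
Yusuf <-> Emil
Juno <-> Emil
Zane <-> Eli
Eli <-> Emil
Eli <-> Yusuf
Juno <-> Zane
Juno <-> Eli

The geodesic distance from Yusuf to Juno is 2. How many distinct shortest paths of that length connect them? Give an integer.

The shortest distance is 2. The length-2 paths are: Yusuf–Zane–Juno; Yusuf–Eli–Juno; Yusuf–Emil–Juno.
That gives 3 distinct shortest paths.

3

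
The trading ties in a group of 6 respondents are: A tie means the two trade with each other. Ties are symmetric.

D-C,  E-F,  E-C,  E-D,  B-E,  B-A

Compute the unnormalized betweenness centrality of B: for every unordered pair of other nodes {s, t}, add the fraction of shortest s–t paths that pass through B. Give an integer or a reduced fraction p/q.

Pairs whose geodesics pass through B — A–D: 1; A–C: 1; A–F: 1; A–E: 1.
All other pairs contribute 0.
Summing the contributions gives betweenness(B) = 4.

4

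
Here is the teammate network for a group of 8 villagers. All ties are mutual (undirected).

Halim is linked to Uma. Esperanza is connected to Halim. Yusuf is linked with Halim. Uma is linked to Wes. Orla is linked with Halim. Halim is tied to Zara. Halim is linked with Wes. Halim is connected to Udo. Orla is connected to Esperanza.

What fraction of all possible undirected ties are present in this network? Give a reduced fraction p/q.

There are 9 edges and 8 nodes, so the maximum possible is C(8,2) = 28.
Density = 9/28.

9/28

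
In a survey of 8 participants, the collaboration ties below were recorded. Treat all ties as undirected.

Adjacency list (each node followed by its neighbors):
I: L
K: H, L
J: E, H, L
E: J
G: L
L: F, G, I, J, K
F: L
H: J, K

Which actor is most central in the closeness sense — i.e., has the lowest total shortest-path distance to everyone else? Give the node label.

L

Farness (sum of distances to all others) for each node — E:17, F:15, G:15, H:15, I:15, J:11, K:13, L:9.
The smallest farness is 9, for L, so L has the highest closeness.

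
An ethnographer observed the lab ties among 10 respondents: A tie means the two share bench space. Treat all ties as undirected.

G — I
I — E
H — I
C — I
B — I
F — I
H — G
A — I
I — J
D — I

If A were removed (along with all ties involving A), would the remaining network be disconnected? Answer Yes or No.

Even without A, every remaining node can still reach every other (the residual graph is connected), so A is not a cut vertex.

No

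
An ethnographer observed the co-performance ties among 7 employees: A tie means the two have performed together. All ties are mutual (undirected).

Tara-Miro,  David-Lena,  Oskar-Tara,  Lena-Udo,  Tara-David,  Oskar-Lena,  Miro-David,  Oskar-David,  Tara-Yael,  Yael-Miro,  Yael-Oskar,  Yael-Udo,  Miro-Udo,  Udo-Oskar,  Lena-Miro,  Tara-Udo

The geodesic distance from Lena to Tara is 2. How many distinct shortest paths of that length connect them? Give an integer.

The shortest distance is 2. The length-2 paths are: Lena–Udo–Tara; Lena–Miro–Tara; Lena–David–Tara; Lena–Oskar–Tara.
That gives 4 distinct shortest paths.

4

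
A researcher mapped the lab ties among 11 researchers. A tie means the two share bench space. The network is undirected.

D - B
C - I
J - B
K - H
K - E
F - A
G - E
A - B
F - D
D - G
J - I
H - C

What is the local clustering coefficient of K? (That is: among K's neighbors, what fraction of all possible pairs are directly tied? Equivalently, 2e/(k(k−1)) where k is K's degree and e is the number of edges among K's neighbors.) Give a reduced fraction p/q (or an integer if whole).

K's neighbors: E and H (k = 2).
Possible neighbor pairs: C(2,2) = 1. Edges among them: none → e = 0.
Clustering(K) = 0/1.

0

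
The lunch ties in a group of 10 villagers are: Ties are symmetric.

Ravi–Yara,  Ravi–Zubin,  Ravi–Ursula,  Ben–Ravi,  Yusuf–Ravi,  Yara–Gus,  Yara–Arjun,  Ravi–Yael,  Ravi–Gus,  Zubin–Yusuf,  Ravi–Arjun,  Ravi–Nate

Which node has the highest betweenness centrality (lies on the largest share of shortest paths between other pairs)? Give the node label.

Unnormalized betweenness of each node: Arjun:0, Ben:0, Gus:0, Nate:0, Ravi:65/2, Ursula:0, Yael:0, Yara:1/2, Yusuf:0, Zubin:0.
Ravi has the largest value, 65/2, making it the main broker — the node through which the most shortest paths run.

Ravi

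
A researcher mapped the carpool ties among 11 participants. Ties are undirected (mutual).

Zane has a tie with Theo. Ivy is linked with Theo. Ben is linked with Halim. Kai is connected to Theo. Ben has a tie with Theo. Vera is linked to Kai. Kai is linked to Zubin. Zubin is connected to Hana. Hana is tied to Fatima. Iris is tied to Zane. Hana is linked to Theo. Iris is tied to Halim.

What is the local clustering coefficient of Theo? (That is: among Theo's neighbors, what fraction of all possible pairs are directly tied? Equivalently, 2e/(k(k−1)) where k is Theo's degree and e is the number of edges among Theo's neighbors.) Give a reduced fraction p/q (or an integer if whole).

Theo's neighbors: Ben, Hana, Ivy, Kai, and Zane (k = 5).
Possible neighbor pairs: C(5,2) = 10. Edges among them: none → e = 0.
Clustering(Theo) = 0/10 = 0.

0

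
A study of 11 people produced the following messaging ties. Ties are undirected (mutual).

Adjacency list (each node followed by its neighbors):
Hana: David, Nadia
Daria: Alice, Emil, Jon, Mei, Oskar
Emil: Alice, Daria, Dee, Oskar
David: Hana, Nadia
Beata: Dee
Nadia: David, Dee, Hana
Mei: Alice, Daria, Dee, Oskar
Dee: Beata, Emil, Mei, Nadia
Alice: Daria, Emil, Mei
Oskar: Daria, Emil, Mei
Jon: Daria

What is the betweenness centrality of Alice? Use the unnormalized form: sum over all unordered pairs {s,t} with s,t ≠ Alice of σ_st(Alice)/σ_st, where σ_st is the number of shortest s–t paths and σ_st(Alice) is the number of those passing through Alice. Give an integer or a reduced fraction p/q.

Pairs whose geodesics pass through Alice — Emil–Mei: 1/4.
All other pairs contribute 0.
Summing the contributions gives betweenness(Alice) = 1/4.

1/4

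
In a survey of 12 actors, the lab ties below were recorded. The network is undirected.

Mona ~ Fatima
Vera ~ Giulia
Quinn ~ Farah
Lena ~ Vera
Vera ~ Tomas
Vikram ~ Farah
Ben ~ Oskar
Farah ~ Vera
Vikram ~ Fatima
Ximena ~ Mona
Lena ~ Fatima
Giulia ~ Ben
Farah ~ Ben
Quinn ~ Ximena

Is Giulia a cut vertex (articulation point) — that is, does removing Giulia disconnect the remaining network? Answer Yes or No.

Even without Giulia, every remaining node can still reach every other (the residual graph is connected), so Giulia is not a cut vertex.

No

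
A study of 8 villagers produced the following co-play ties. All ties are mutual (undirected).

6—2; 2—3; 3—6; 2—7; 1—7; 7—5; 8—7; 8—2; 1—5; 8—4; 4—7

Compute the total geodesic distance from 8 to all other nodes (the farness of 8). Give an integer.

Distances from 8: 1:2, 2:1, 3:2, 4:1, 5:2, 6:2, 7:1.
Sum = 2 + 1 + 2 + 1 + 2 + 2 + 1 = 11.

11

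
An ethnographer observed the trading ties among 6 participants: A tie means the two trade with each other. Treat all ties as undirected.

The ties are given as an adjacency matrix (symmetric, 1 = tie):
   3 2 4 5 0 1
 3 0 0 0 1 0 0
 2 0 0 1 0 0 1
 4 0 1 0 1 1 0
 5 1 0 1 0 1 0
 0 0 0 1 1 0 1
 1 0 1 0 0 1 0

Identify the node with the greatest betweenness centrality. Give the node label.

Unnormalized betweenness of each node: 0:5/2, 1:1/2, 2:1/2, 3:0, 4:5/2, 5:4.
5 has the largest value, 4, making it the main broker — the node through which the most shortest paths run.

5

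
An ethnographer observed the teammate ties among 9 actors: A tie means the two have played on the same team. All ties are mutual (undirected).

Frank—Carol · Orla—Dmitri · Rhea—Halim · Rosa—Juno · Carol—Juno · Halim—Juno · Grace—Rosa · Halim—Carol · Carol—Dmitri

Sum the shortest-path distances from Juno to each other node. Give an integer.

14

Distances from Juno: Carol:1, Dmitri:2, Frank:2, Grace:2, Halim:1, Orla:3, Rhea:2, Rosa:1.
Sum = 1 + 2 + 2 + 2 + 1 + 3 + 2 + 1 = 14.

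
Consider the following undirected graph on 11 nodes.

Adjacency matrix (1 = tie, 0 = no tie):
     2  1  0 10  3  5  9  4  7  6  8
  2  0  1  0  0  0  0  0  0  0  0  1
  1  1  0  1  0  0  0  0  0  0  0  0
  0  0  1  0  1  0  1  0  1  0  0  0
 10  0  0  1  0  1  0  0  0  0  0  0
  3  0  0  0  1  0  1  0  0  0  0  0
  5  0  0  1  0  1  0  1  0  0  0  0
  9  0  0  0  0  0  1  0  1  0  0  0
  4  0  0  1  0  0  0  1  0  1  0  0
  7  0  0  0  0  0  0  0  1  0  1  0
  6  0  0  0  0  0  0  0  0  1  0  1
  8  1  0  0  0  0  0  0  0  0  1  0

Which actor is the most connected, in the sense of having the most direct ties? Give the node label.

0

Degrees — 0:4, 1:2, 2:2, 3:2, 4:3, 5:3, 6:2, 7:2, 8:2, 9:2, 10:2.
The maximum is 4, attained only by 0.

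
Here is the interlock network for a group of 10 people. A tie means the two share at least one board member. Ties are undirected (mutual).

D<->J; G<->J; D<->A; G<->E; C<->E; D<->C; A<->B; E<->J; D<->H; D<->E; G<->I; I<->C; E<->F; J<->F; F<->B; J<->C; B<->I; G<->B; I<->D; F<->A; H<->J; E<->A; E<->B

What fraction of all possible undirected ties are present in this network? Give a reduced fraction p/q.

23/45

There are 23 edges and 10 nodes, so the maximum possible is C(10,2) = 45.
Density = 23/45.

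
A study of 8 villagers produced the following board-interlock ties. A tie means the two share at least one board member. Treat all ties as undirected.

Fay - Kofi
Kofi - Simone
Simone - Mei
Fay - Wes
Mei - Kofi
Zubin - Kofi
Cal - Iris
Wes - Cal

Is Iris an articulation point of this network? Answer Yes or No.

Even without Iris, every remaining node can still reach every other (the residual graph is connected), so Iris is not a cut vertex.

No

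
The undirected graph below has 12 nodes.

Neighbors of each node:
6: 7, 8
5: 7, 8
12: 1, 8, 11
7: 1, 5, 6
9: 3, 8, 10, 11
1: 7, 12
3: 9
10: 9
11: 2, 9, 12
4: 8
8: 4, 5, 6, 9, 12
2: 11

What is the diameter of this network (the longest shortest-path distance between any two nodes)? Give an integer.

Eccentricity of each node (its greatest distance to any other): 1:4, 2:4, 3:4, 4:4, 5:4, 6:4, 7:4, 8:3, 9:3, 10:4, 11:3, 12:3.
The maximum eccentricity is 4, realized for instance by the pair 3–1 via 3 – 9 – 8 – 12 – 1. So the diameter is 4.

4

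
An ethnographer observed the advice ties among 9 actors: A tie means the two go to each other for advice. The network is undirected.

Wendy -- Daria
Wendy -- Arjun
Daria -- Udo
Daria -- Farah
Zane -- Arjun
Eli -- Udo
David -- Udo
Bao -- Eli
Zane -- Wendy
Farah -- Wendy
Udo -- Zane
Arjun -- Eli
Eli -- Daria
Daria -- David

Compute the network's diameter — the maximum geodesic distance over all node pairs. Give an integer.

3

Eccentricity of each node (its greatest distance to any other): Arjun:3, Bao:3, Daria:2, David:3, Eli:2, Farah:3, Udo:2, Wendy:3, Zane:3.
The maximum eccentricity is 3, realized for instance by the pair Bao–Zane via Bao – Eli – Arjun – Zane. So the diameter is 3.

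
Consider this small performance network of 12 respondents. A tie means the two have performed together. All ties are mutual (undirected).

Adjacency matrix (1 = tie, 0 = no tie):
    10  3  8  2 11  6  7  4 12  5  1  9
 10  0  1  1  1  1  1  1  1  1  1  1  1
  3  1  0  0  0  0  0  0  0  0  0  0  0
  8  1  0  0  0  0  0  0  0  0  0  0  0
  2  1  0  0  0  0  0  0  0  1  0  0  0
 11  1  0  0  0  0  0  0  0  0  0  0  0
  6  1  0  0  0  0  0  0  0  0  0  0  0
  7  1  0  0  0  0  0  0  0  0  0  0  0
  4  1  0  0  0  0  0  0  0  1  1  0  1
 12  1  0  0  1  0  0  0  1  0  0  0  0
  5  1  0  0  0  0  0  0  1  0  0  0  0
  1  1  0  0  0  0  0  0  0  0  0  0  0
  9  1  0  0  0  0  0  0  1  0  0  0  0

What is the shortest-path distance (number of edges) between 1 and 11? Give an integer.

2

One shortest route is 1 – 10 – 11, which uses 2 edges, and 1 and 11 are not directly tied, so nothing shorter exists. So d(1,11) = 2.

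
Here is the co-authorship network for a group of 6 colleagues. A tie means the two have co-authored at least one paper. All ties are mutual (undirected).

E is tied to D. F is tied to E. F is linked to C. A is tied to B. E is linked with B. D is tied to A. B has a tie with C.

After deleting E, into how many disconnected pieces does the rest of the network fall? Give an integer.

E's neighbors (B, D, and F) remain reachable from one another through other ties, so the rest of the network stays in one piece.

1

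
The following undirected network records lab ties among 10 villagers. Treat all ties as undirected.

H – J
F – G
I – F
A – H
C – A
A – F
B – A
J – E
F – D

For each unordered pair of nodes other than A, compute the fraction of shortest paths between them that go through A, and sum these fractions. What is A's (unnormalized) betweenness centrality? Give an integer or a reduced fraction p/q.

Pairs whose geodesics pass through A — E–B: 1; E–D: 1; E–G: 1; E–I: 1; E–C: 1; E–F: 1; B–J: 1; B–D: 1; B–G: 1; B–I: 1; B–C: 1; B–F: 1; B–H: 1; J–D: 1 … (+13 more pairs).
All other pairs contribute 0.
Summing the contributions gives betweenness(A) = 27.

27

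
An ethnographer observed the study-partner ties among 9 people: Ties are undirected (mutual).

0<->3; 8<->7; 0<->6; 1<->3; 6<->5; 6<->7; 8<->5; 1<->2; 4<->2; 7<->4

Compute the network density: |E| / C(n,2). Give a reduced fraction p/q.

There are 10 edges and 9 nodes, so the maximum possible is C(9,2) = 36.
Density = 10/36 = 5/18.

5/18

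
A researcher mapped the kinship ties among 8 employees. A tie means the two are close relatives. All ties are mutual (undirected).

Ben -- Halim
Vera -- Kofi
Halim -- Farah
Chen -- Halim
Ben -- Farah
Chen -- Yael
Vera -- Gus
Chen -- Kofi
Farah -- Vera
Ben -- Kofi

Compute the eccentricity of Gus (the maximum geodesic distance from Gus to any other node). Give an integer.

4

Distances from Gus: Ben:3, Chen:3, Farah:2, Halim:3, Kofi:2, Vera:1, Yael:4.
The largest is 4 (to Yael), so the eccentricity of Gus is 4.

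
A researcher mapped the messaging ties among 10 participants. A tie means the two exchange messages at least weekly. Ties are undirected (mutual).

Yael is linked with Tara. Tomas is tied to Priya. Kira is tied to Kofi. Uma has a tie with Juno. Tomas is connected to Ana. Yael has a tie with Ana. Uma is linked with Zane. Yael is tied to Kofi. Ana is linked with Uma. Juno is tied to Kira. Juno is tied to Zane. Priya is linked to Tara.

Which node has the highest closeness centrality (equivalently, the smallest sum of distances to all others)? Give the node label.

Ana

Farness (sum of distances to all others) for each node — Ana:16, Juno:21, Kira:22, Kofi:20, Priya:24, Tara:22, Tomas:21, Uma:18, Yael:17, Zane:23.
The smallest farness is 16, for Ana, so Ana has the highest closeness.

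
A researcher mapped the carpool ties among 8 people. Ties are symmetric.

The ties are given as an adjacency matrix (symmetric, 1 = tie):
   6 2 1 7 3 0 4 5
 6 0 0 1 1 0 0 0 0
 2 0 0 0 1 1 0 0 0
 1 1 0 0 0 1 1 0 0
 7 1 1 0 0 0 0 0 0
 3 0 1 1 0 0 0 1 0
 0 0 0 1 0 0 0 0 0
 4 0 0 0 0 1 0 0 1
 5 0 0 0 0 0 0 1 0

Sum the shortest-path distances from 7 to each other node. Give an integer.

Distances from 7: 0:3, 1:2, 2:1, 3:2, 4:3, 5:4, 6:1.
Sum = 3 + 2 + 1 + 2 + 3 + 4 + 1 = 16.

16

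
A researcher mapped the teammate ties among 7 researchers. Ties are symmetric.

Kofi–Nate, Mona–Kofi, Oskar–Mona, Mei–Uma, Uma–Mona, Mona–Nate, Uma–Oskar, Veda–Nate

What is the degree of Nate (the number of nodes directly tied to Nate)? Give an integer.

3

Nate is directly tied to Kofi, Mona, and Veda. That is 3 neighbors, so the degree of Nate is 3.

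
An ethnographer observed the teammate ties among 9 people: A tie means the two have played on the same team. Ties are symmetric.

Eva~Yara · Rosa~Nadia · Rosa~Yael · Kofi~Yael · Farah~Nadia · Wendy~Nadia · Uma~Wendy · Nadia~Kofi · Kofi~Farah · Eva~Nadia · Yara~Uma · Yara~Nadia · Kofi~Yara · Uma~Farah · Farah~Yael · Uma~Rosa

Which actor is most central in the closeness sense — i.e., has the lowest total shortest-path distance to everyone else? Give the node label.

Farness (sum of distances to all others) for each node — Eva:15, Farah:12, Kofi:12, Nadia:10, Rosa:13, Uma:12, Wendy:15, Yael:15, Yara:12.
The smallest farness is 10, for Nadia, so Nadia has the highest closeness.

Nadia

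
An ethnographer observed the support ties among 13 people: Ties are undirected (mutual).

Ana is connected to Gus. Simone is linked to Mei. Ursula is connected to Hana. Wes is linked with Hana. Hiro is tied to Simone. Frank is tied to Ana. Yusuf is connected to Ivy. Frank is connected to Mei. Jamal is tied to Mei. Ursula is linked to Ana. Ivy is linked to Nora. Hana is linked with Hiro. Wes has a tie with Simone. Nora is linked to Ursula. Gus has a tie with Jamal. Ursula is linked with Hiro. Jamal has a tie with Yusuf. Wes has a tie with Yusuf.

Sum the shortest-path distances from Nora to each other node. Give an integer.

29

Distances from Nora: Ana:2, Frank:3, Gus:3, Hana:2, Hiro:2, Ivy:1, Jamal:3, Mei:4, Simone:3, Ursula:1, Wes:3, Yusuf:2.
Sum = 2 + 3 + 3 + 2 + 2 + 1 + 3 + 4 + 3 + 1 + 3 + 2 = 29.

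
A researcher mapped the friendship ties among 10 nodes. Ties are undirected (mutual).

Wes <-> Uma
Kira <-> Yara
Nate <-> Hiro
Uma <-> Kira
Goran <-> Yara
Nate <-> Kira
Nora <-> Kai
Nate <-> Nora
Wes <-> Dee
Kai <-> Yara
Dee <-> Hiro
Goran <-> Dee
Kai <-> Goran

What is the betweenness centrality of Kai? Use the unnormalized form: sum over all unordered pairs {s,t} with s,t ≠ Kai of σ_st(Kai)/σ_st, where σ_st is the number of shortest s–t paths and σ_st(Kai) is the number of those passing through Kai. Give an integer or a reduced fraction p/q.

Pairs whose geodesics pass through Kai — Nate–Goran: 1/3; Nora–Goran: 1; Nora–Yara: 1; Nora–Wes: 1/3; Nora–Dee: 1/2.
All other pairs contribute 0.
Summing the contributions gives betweenness(Kai) = 19/6.

19/6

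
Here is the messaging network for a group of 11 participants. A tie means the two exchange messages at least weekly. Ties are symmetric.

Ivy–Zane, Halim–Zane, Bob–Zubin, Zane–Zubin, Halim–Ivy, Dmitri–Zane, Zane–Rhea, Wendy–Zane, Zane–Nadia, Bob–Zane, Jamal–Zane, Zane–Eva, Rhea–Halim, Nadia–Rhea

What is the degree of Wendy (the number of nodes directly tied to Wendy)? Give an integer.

Wendy is directly tied to Zane. That is 1 neighbor, so the degree of Wendy is 1.

1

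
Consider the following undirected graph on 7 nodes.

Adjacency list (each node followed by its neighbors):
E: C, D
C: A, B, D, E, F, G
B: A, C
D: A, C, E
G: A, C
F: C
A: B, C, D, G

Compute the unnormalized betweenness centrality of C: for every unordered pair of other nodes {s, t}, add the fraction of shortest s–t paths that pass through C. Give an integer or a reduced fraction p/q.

Pairs whose geodesics pass through C — F–D: 1; F–E: 1; F–A: 1; F–G: 1; F–B: 1; D–G: 1/2; D–B: 1/2; E–A: 1/2; E–G: 1; E–B: 1; G–B: 1/2.
All other pairs contribute 0.
Summing the contributions gives betweenness(C) = 9.

9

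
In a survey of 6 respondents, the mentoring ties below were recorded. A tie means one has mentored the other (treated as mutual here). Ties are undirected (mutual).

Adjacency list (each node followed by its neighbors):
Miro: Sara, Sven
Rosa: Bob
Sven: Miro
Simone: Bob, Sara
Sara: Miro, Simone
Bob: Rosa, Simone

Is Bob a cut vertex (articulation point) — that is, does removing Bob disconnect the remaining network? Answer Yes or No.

Yes

Removing Bob leaves {Miro, Sara, Simone, and Sven} with no path to {Rosa}, so the network splits into 2 components. Bob is a cut vertex.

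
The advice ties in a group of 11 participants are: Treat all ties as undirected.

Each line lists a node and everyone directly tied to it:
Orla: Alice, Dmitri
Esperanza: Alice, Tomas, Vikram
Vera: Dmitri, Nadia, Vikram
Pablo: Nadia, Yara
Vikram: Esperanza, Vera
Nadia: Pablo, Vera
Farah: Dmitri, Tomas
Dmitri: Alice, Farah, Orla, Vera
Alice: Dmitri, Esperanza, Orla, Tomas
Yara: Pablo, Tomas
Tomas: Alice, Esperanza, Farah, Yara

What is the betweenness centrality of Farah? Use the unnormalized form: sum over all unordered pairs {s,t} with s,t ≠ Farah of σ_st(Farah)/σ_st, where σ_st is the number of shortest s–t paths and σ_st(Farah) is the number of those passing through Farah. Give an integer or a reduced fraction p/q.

4/3

Pairs whose geodesics pass through Farah — Vera–Tomas: 1/3; Yara–Dmitri: 1/2; Tomas–Dmitri: 1/2.
All other pairs contribute 0.
Summing the contributions gives betweenness(Farah) = 4/3.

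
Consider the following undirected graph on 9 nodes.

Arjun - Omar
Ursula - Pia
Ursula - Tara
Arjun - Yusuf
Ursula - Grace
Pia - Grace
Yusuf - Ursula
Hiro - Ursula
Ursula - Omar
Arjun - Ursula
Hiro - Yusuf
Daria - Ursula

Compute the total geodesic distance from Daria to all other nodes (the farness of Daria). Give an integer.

15

Distances from Daria: Arjun:2, Grace:2, Hiro:2, Omar:2, Pia:2, Tara:2, Ursula:1, Yusuf:2.
Sum = 2 + 2 + 2 + 2 + 2 + 2 + 1 + 2 = 15.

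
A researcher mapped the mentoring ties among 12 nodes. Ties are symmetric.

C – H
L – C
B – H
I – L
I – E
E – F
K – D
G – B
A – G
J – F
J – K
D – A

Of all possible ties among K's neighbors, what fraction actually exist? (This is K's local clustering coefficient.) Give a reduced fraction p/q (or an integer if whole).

0

K's neighbors: D and J (k = 2).
Possible neighbor pairs: C(2,2) = 1. Edges among them: none → e = 0.
Clustering(K) = 0/1.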